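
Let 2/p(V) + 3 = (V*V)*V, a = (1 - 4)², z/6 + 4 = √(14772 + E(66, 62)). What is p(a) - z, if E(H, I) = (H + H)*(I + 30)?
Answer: 8713/363 - 12*√6729 ≈ -960.36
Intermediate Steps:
E(H, I) = 2*H*(30 + I) (E(H, I) = (2*H)*(30 + I) = 2*H*(30 + I))
z = -24 + 12*√6729 (z = -24 + 6*√(14772 + 2*66*(30 + 62)) = -24 + 6*√(14772 + 2*66*92) = -24 + 6*√(14772 + 12144) = -24 + 6*√26916 = -24 + 6*(2*√6729) = -24 + 12*√6729 ≈ 960.37)
a = 9 (a = (-3)² = 9)
p(V) = 2/(-3 + V³) (p(V) = 2/(-3 + (V*V)*V) = 2/(-3 + V²*V) = 2/(-3 + V³))
p(a) - z = 2/(-3 + 9³) - (-24 + 12*√6729) = 2/(-3 + 729) + (24 - 12*√6729) = 2/726 + (24 - 12*√6729) = 2*(1/726) + (24 - 12*√6729) = 1/363 + (24 - 12*√6729) = 8713/363 - 12*√6729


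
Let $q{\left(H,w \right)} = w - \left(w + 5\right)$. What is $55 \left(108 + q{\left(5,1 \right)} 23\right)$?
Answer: $-385$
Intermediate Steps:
$q{\left(H,w \right)} = -5$ ($q{\left(H,w \right)} = w - \left(5 + w\right) = -5$)
$55 \left(108 + q{\left(5,1 \right)} 23\right) = 55 \left(108 - 115\right) = 55 \left(-7\right) = -385$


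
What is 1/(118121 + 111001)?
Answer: 1/229122 ≈ 4.3645e-6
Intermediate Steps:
1/(118121 + 111001) = 1/229122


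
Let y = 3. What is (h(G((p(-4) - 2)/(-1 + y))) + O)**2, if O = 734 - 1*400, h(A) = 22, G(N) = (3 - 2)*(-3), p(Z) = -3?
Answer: 126736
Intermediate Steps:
G(N) = -3 (G(N) = 1*(-3) = -3)
O = 334 (O = 734 - 400 = 334)
(h(G((p(-4) - 2)/(-1 + y))) + O)**2 = (22 + 334)**2 = 356**2 = 126736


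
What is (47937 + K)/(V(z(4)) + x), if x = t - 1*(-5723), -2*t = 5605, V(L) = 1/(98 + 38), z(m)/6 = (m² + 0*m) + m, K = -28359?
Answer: 204816/30553 ≈ 6.7036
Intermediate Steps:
z(m) = 6*m + 6*m² (z(m) = 6*((m² + 0*m) + m) = 6*((m² + 0) + m) = 6*(m² + m) = 6*(m + m²) = 6*m + 6*m²)
V(L) = 1/136
t = -5605/2 (t = -½*5605 = -5605/2 ≈ -2802.5)
x = 5841/2 (x = -5605/2 - 1*(-5723) = -5605/2 + 5723 = 5841/2 ≈ 2920.5)
(47937 + K)/(V(z(4)) + x) = (47937 - 28359)/(1/136 + 5841/2) = 19578/(397189/136) = 19578*(136/397189) = 204816/30553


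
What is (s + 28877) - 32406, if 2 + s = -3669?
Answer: -7200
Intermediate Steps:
s = -3671 (s = -2 - 3669 = -3671)
(s + 28877) - 32406 = (-3671 + 28877) - 32406 = 25206 - 32406 = -7200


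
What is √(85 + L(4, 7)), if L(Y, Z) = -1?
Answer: 2*√21 ≈ 9.1651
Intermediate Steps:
√(85 + L(4, 7)) = √(85 - 1) = √84 = 2*√21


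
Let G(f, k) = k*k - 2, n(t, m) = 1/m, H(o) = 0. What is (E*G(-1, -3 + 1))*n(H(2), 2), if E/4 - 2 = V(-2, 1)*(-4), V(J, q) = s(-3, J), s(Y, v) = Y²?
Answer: -136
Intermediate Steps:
G(f, k) = -2 + k² (G(f, k) = k² - 2 = -2 + k²)
V(J, q) = 9 (V(J, q) = (-3)² = 9)
E = -136 (E = 8 + 4*(9*(-4)) = 8 + 4*(-36) = 8 - 144 = -136)
(E*G(-1, -3 + 1))*n(H(2), 2) = -136*(-2 + (-3 + 1)²)/2 = -136*(-2 + (-2)²)*(½) = -136*(-2 + 4)*(½) = -136*2*(½) = -272*½ = -136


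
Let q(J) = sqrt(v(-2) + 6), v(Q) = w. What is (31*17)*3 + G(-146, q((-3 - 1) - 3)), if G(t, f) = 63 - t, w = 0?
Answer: 1790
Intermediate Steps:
v(Q) = 0
q(J) = sqrt(6) (q(J) = sqrt(0 + 6) = sqrt(6))
(31*17)*3 + G(-146, q((-3 - 1) - 3)) = (31*17)*3 + (63 - 1*(-146)) = 527*3 + (63 + 146) = 1581 + 209 = 1790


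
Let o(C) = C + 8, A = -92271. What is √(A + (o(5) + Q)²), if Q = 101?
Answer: 5*I*√3171 ≈ 281.56*I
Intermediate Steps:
o(C) = 8 + C
√(A + (o(5) + Q)²) = √(-92271 + ((8 + 5) + 101)²) = √(-92271 + (13 + 101)²) = √(-92271 + 114²) = √(-92271 + 12996) = √(-79275) = 5*I*√3171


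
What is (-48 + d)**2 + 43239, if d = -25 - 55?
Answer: 59623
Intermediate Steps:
d = -80
(-48 + d)**2 + 43239 = (-48 - 80)**2 + 43239 = (-128)**2 + 43239 = 16384 + 43239 = 59623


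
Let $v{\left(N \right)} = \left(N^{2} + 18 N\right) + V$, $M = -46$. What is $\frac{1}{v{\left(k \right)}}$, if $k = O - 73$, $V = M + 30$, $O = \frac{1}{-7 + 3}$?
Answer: $\frac{16}{64497} \approx 0.00024807$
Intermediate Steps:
$O = - \frac{1}{4}$ ($O = \frac{1}{-4} = - \frac{1}{4} \approx -0.25$)
$V = -16$ ($V = -46 + 30 = -16$)
$k = - \frac{293}{4}$ ($k = - \frac{1}{4} - 73 = - \frac{293}{4} \approx -73.25$)
$v{\left(N \right)} = -16 + N^{2} + 18 N$ ($v{\left(N \right)} = \left(N^{2} + 18 N\right) - 16 = -16 + N^{2} + 18 N$)
$\frac{1}{v{\left(k \right)}} = \frac{1}{-16 + \left(- \frac{293}{4}\right)^{2} + 18 \left(- \frac{293}{4}\right)} = \frac{1}{-16 + \frac{85849}{16} - \frac{2637}{2}} = \frac{1}{\frac{64497}{16}} = \frac{16}{64497}$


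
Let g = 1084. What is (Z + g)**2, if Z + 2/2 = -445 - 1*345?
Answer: 85849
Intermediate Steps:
Z = -791 (Z = -1 + (-445 - 1*345) = -1 + (-445 - 345) = -1 - 790 = -791)
(Z + g)**2 = (-791 + 1084)**2 = 293**2 = 85849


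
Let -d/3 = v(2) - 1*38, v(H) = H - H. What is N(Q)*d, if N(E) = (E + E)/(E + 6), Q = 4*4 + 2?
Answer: 171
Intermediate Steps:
v(H) = 0
Q = 18 (Q = 16 + 2 = 18)
N(E) = 2*E/(6 + E) (N(E) = (2*E)/(6 + E) = 2*E/(6 + E))
d = 114 (d = -3*(0 - 1*38) = -3*(0 - 38) = -3*(-38) = 114)
N(Q)*d = (2*18/(6 + 18))*114 = (2*18/24)*114 = (2*18*(1/24))*114 = (3/2)*114 = 171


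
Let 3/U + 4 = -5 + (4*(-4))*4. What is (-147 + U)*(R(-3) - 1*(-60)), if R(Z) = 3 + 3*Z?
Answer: -579636/73 ≈ -7940.2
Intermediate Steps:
U = -3/73 (U = 3/(-4 + (-5 + (4*(-4))*4)) = 3/(-4 + (-5 - 16*4)) = 3/(-4 + (-5 - 64)) = 3/(-4 - 69) = 3/(-73) = 3*(-1/73) = -3/73 ≈ -0.041096)
(-147 + U)*(R(-3) - 1*(-60)) = (-147 - 3/73)*((3 + 3*(-3)) - 1*(-60)) = -10734*((3 - 9) + 60)/73 = -10734*(-6 + 60)/73 = -10734/73*54 = -579636/73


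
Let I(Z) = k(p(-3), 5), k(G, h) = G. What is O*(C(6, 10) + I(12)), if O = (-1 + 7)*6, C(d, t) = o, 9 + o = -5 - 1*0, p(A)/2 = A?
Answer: -720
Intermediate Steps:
p(A) = 2*A
o = -14 (o = -9 + (-5 - 1*0) = -9 + (-5 + 0) = -9 - 5 = -14)
C(d, t) = -14
I(Z) = -6 (I(Z) = 2*(-3) = -6)
O = 36 (O = 6*6 = 36)
O*(C(6, 10) + I(12)) = 36*(-14 - 6) = 36*(-20) = -720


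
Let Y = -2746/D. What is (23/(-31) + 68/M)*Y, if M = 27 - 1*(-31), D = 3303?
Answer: -118078/329933 ≈ -0.35788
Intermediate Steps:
M = 58 (M = 27 + 31 = 58)
Y = -2746/3303 ≈ -0.83137
(23/(-31) + 68/M)*Y = (23/(-31) + 68/58)*(-2746/3303) = (23*(-1/31) + 68*(1/58))*(-2746/3303) = (-23/31 + 34/29)*(-2746/3303) = (387/899)*(-2746/3303) = -118078/329933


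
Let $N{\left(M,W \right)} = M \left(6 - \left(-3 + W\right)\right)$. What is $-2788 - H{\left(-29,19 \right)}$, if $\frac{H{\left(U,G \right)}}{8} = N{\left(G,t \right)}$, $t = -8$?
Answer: $-5372$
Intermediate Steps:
$N{\left(M,W \right)} = M \left(9 - W\right)$
$H{\left(U,G \right)} = 136 G$ ($H{\left(U,G \right)} = 8 G \left(9 - -8\right) = 8 G \left(9 + 8\right) = 8 G 17 = 8 \cdot 17 G = 136 G$)
$-2788 - H{\left(-29,19 \right)} = -2788 - 136 \cdot 19 = -2788 - 2584 = -5372$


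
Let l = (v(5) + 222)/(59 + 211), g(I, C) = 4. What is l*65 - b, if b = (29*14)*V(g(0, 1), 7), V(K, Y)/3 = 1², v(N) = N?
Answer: -62821/54 ≈ -1163.4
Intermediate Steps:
l = 227/270 (l = (5 + 222)/(59 + 211) = 227/270 ≈ 0.84074)
V(K, Y) = 3 (V(K, Y) = 3*1² = 3*1 = 3)
b = 1218 (b = (29*14)*3 = 406*3 = 1218)
l*65 - b = (227/270)*65 - 1*1218 = 2951/54 - 1218 = -62821/54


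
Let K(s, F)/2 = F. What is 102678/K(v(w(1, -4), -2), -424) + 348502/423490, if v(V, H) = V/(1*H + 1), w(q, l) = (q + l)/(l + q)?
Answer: -10796894131/89779880 ≈ -120.26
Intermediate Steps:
w(q, l) = 1 (w(q, l) = (l + q)/(l + q) = 1)
v(V, H) = V/(1 + H) (v(V, H) = V/(H + 1) = V/(1 + H))
K(s, F) = 2*F
102678/K(v(w(1, -4), -2), -424) + 348502/423490 = 102678/((2*(-424))) + 348502/423490 = 102678/(-848) + 348502*(1/423490) = 102678*(-1/848) + 174251/211745 = -51339/424 + 174251/211745 = -10796894131/89779880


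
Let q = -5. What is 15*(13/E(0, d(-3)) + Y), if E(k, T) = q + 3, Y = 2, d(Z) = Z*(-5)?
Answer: -135/2 ≈ -67.500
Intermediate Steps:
d(Z) = -5*Z
E(k, T) = -2 (E(k, T) = -5 + 3 = -2)
15*(13/E(0, d(-3)) + Y) = 15*(13/(-2) + 2) = 15*(13*(-½) + 2) = 15*(-13/2 + 2) = 15*(-9/2) = -135/2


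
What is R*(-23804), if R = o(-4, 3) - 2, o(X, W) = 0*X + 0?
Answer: 47608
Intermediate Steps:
o(X, W) = 0 (o(X, W) = 0 + 0 = 0)
R = -2 (R = 0 - 2 = -2)
R*(-23804) = -2*(-23804) = 47608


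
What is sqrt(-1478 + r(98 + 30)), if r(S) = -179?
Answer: I*sqrt(1657) ≈ 40.706*I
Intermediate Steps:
sqrt(-1478 + r(98 + 30)) = sqrt(-1478 - 179) = sqrt(-1657) = I*sqrt(1657)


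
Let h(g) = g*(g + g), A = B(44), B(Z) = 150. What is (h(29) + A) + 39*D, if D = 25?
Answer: 2807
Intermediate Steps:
A = 150
h(g) = 2*g**2 (h(g) = g*(2*g) = 2*g**2)
(h(29) + A) + 39*D = (2*29**2 + 150) + 39*25 = (2*841 + 150) + 975 = (1682 + 150) + 975 = 1832 + 975 = 2807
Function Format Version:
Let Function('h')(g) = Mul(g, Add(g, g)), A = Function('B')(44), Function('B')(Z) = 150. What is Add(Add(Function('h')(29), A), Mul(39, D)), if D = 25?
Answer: 2807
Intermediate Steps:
A = 150
Function('h')(g) = Mul(2, Pow(g, 2)) (Function('h')(g) = Mul(g, Mul(2, g)) = Mul(2, Pow(g, 2)))
Add(Add(Function('h')(29), A), Mul(39, D)) = Add(Add(Mul(2, Pow(29, 2)), 150), Mul(39, 25)) = Add(Add(Mul(2, 841), 150), 975) = Add(Add(1682, 150), 975) = Add(1832, 975) = 2807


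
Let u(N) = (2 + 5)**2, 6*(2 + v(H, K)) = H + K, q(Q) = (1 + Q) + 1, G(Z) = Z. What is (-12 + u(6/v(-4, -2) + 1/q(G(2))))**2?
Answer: 1369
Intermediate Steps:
q(Q) = 2 + Q
v(H, K) = -2 + H/6 + K/6 (v(H, K) = -2 + (H + K)/6 = -2 + (H/6 + K/6) = -2 + H/6 + K/6)
u(N) = 49 (u(N) = 7**2 = 49)
(-12 + u(6/v(-4, -2) + 1/q(G(2))))**2 = (-12 + 49)**2 = 37**2 = 1369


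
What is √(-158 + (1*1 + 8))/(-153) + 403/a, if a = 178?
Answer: 403/178 - I*√149/153 ≈ 2.264 - 0.079781*I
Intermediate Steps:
√(-158 + (1*1 + 8))/(-153) + 403/a = √(-158 + (1*1 + 8))/(-153) + 403/178 = √(-158 + (1 + 8))*(-1/153) + 403*(1/178) = √(-158 + 9)*(-1/153) + 403/178 = √(-149)*(-1/153) + 403/178 = (I*√149)*(-1/153) + 403/178 = -I*√149/153 + 403/178 = 403/178 - I*√149/153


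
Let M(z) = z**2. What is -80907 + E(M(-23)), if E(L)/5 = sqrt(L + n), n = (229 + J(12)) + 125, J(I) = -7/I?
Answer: -80907 + 5*sqrt(31767)/6 ≈ -80759.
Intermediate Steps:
n = 4241/12 (n = (229 - 7/12) + 125 = 2741/12 + 125 = 4241/12 ≈ 353.42)
E(L) = 5*sqrt(4241/12 + L) (E(L) = 5*sqrt(L + 4241/12) = 5*sqrt(4241/12 + L))
-80907 + E(M(-23)) = -80907 + 5*sqrt(12723 + 36*(-23)**2)/6 = -80907 + 5*sqrt(12723 + 36*529)/6 = -80907 + 5*sqrt(12723 + 19044)/6 = -80907 + 5*sqrt(31767)/6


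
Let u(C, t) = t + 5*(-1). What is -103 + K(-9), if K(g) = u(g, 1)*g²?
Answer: -427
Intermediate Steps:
u(C, t) = -5 + t (u(C, t) = t - 5 = -5 + t)
K(g) = -4*g² (K(g) = (-5 + 1)*g² = -4*g²)
-103 + K(-9) = -103 - 4*(-9)² = -103 - 4*81 = -103 - 324 = -427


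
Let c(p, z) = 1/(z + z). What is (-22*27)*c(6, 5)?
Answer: -297/5 ≈ -59.400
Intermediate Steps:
c(p, z) = 1/(2*z)
(-22*27)*c(6, 5) = (-22*27)*((1/2)/5) = -297/5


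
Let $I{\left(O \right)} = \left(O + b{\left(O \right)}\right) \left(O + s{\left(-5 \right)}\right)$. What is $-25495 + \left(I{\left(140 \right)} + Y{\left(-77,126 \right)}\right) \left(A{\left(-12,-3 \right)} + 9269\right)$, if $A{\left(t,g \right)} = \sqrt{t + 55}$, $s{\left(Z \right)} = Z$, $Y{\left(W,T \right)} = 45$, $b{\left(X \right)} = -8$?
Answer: $165565190 + 17865 \sqrt{43} \approx 1.6568 \cdot 10^{8}$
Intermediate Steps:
$A{\left(t,g \right)} = \sqrt{55 + t}$
$I{\left(O \right)} = \left(-8 + O\right) \left(-5 + O\right)$ ($I{\left(O \right)} = \left(O - 8\right) \left(O - 5\right) = \left(-8 + O\right) \left(-5 + O\right)$)
$-25495 + \left(I{\left(140 \right)} + Y{\left(-77,126 \right)}\right) \left(A{\left(-12,-3 \right)} + 9269\right) = -25495 + \left(\left(40 + 140^{2} - 1820\right) + 45\right) \left(\sqrt{55 - 12} + 9269\right) = -25495 + \left(\left(40 + 19600 - 1820\right) + 45\right) \left(\sqrt{43} + 9269\right) = -25495 + \left(17820 + 45\right) \left(9269 + \sqrt{43}\right) = -25495 + 17865 \left(9269 + \sqrt{43}\right) = -25495 + \left(165590685 + 17865 \sqrt{43}\right) = 165565190 + 17865 \sqrt{43}$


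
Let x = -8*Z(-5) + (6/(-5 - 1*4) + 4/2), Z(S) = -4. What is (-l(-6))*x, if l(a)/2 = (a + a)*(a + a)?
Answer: -9600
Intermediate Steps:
l(a) = 8*a**2 (l(a) = 2*((a + a)*(a + a)) = 2*((2*a)*(2*a)) = 2*(4*a**2) = 8*a**2)
x = 100/3 (x = -8*(-4) + (6/(-5 - 1*4) + 4/2) = 32 + (6/(-5 - 4) + 4*(1/2)) = 32 + (6/(-9) + 2) = 32 + (6*(-1/9) + 2) = 32 + (-2/3 + 2) = 32 + 4/3 = 100/3 ≈ 33.333)
(-l(-6))*x = -8*(-6)**2*(100/3) = -8*36*(100/3) = -1*288*(100/3) = -288*100/3 = -9600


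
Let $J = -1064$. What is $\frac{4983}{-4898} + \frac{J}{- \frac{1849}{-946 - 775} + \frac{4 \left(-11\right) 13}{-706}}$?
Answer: $- \frac{3171742040785}{5607734894} \approx -565.6$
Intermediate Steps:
$\frac{4983}{-4898} + \frac{J}{- \frac{1849}{-946 - 775} + \frac{4 \left(-11\right) 13}{-706}} = \frac{4983}{-4898} - \frac{1064}{- \frac{1849}{-946 - 775} + \frac{4 \left(-11\right) 13}{-706}} = 4983 \left(- \frac{1}{4898}\right) - \frac{1064}{- \frac{1849}{-1721} + \left(-44\right) 13 \left(- \frac{1}{706}\right)} = - \frac{4983}{4898} - \frac{1064}{\left(-1849\right) \left(- \frac{1}{1721}\right) - - \frac{286}{353}} = - \frac{4983}{4898} - \frac{1064}{\frac{1849}{1721} + \frac{286}{353}} = - \frac{4983}{4898} - \frac{1064}{\frac{1144903}{607513}} = - \frac{4983}{4898} - \frac{646393832}{1144903} = - \frac{3171742040785}{5607734894}$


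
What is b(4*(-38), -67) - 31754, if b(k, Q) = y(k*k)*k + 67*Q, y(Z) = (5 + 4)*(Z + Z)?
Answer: -63248787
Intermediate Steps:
y(Z) = 18*Z (y(Z) = 9*(2*Z) = 18*Z)
b(k, Q) = 18*k**3 + 67*Q (b(k, Q) = (18*(k*k))*k + 67*Q = (18*k**2)*k + 67*Q = 18*k**3 + 67*Q)
b(4*(-38), -67) - 31754 = (18*(4*(-38))**3 + 67*(-67)) - 31754 = (18*(-152)**3 - 4489) - 31754 = (18*(-3511808) - 4489) - 31754 = (-63212544 - 4489) - 31754 = -63217033 - 31754 = -63248787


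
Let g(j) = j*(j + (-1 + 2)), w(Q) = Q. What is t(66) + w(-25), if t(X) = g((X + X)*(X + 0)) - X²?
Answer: 75903275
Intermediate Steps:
g(j) = j*(1 + j) (g(j) = j*(j + 1) = j*(1 + j))
t(X) = -X² + 2*X²*(1 + 2*X²) (t(X) = ((X + X)*(X + 0))*(1 + (X + X)*(X + 0)) - X² = ((2*X)*X)*(1 + (2*X)*X) - X² = (2*X²)*(1 + 2*X²) - X² = 2*X²*(1 + 2*X²) - X² = -X² + 2*X²*(1 + 2*X²))
t(66) + w(-25) = (66² + 4*66⁴) - 25 = (4356 + 4*18974736) - 25 = (4356 + 75898944) - 25 = 75903300 - 25 = 75903275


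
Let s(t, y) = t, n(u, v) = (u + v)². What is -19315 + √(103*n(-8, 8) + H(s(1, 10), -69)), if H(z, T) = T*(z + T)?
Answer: -19315 + 2*√1173 ≈ -19247.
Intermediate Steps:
H(z, T) = T*(T + z)
-19315 + √(103*n(-8, 8) + H(s(1, 10), -69)) = -19315 + √(103*(-8 + 8)² - 69*(-69 + 1)) = -19315 + √(103*0² - 69*(-68)) = -19315 + √(103*0 + 4692) = -19315 + √(0 + 4692) = -19315 + √4692 = -19315 + 2*√1173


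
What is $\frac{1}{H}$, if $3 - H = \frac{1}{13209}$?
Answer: $\frac{13209}{39626} \approx 0.33334$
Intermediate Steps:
$H = \frac{39626}{13209}$ ($H = 3 - \frac{1}{13209} = \frac{39626}{13209} \approx 2.9999$)
$\frac{1}{H} = \frac{1}{\frac{39626}{13209}} = \frac{13209}{39626}$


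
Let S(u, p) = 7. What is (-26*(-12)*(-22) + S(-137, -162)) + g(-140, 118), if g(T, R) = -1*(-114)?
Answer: -6743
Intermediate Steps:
g(T, R) = 114
(-26*(-12)*(-22) + S(-137, -162)) + g(-140, 118) = (-26*(-12)*(-22) + 7) + 114 = (312*(-22) + 7) + 114 = (-6864 + 7) + 114 = -6857 + 114 = -6743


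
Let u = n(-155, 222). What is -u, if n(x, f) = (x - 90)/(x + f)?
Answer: 245/67 ≈ 3.6567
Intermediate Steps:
n(x, f) = (-90 + x)/(f + x)
u = -245/67 (u = (-90 - 155)/(222 - 155) = -245/67 ≈ -3.6567)
-u = -1*(-245/67) = 245/67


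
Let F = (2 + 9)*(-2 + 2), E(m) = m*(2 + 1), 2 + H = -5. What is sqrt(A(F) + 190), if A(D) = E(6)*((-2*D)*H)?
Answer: sqrt(190) ≈ 13.784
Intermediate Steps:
H = -7 (H = -2 - 5 = -7)
E(m) = 3*m (E(m) = m*3 = 3*m)
F = 0 (F = 11*0 = 0)
A(D) = 252*D (A(D) = (3*6)*(-2*D*(-7)) = 18*(14*D) = 252*D)
sqrt(A(F) + 190) = sqrt(252*0 + 190) = sqrt(0 + 190) = sqrt(190)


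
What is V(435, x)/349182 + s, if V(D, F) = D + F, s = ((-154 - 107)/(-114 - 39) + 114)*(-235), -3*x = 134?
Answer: -484222880863/17808282 ≈ -27191.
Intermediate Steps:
x = -134/3 (x = -1/3*134 = -134/3 ≈ -44.667)
s = -462245/17 (s = (-261/(-153) + 114)*(-235) = (-261*(-1/153) + 114)*(-235) = (29/17 + 114)*(-235) = (1967/17)*(-235) = -462245/17 ≈ -27191.)
V(435, x)/349182 + s = (435 - 134/3)/349182 - 462245/17 = (1171/3)*(1/349182) - 462245/17 = 1171/1047546 - 462245/17 = -484222880863/17808282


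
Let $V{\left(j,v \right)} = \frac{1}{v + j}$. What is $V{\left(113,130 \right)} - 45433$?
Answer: $- \frac{11040218}{243} \approx -45433.0$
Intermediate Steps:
$V{\left(j,v \right)} = \frac{1}{j + v}$
$V{\left(113,130 \right)} - 45433 = \frac{1}{113 + 130} - 45433 = \frac{1}{243} - 45433 = - \frac{11040218}{243}$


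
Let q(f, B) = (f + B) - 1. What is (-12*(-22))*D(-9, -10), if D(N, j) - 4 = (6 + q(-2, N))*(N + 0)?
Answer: 15312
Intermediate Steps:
q(f, B) = -1 + B + f (q(f, B) = (B + f) - 1 = -1 + B + f)
D(N, j) = 4 + N*(3 + N) (D(N, j) = 4 + (6 + (-1 + N - 2))*(N + 0) = 4 + (6 + (-3 + N))*N = 4 + (3 + N)*N = 4 + N*(3 + N))
(-12*(-22))*D(-9, -10) = (-12*(-22))*(4 + (-9)² + 3*(-9)) = 264*(4 + 81 - 27) = 264*58 = 15312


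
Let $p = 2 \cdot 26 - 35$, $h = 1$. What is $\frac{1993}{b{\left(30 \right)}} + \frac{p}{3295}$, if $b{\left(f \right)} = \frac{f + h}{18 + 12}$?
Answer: $\frac{197008577}{102145} \approx 1928.7$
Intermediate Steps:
$p = 17$ ($p = 52 - 35 = 17$)
$b{\left(f \right)} = \frac{1}{30} + \frac{f}{30}$ ($b{\left(f \right)} = \frac{f + 1}{18 + 12} = \frac{1 + f}{30} = \left(1 + f\right) \frac{1}{30} = \frac{1}{30} + \frac{f}{30}$)
$\frac{1993}{b{\left(30 \right)}} + \frac{p}{3295} = \frac{1993}{\frac{1}{30} + \frac{1}{30} \cdot 30} + \frac{17}{3295} = \frac{1993}{\frac{1}{30} + 1} + 17 \cdot \frac{1}{3295} = \frac{1993}{\frac{31}{30}} + \frac{17}{3295} = 1993 \cdot \frac{30}{31} + \frac{17}{3295} = \frac{59790}{31} + \frac{17}{3295} = \frac{197008577}{102145}$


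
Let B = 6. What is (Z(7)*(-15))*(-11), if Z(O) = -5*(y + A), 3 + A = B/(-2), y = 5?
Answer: 825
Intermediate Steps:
A = -6 (A = -3 + 6/(-2) = -3 + 6*(-1/2) = -3 - 3 = -6)
Z(O) = 5 (Z(O) = -5*(5 - 6) = -5*(-1) = 5)
(Z(7)*(-15))*(-11) = (5*(-15))*(-11) = -75*(-11) = 825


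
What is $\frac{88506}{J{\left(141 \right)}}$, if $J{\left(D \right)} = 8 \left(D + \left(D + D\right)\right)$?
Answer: $\frac{4917}{188} \approx 26.154$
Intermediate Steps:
$J{\left(D \right)} = 24 D$ ($J{\left(D \right)} = 8 \left(D + 2 D\right) = 8 \cdot 3 D = 24 D$)
$\frac{88506}{J{\left(141 \right)}} = \frac{88506}{24 \cdot 141} = \frac{88506}{3384} = 88506 \cdot \frac{1}{3384} = \frac{4917}{188}$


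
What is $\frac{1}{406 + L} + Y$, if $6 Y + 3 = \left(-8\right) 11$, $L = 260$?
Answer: $- \frac{5050}{333} \approx -15.165$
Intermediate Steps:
$Y = - \frac{91}{6}$ ($Y = - \frac{1}{2} + \frac{\left(-8\right) 11}{6} = - \frac{1}{2} + \frac{1}{6} \left(-88\right) = - \frac{1}{2} - \frac{44}{3} = - \frac{91}{6} \approx -15.167$)
$\frac{1}{406 + L} + Y = \frac{1}{406 + 260} - \frac{91}{6} = \frac{1}{666} - \frac{91}{6} = - \frac{5050}{333}$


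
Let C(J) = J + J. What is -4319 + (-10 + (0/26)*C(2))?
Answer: -4329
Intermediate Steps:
C(J) = 2*J
-4319 + (-10 + (0/26)*C(2)) = -4319 + (-10 + (0/26)*(2*2)) = -4319 + (-10 + (0*(1/26))*4) = -4319 + (-10 + 0*4) = -4319 + (-10 + 0) = -4319 - 10 = -4329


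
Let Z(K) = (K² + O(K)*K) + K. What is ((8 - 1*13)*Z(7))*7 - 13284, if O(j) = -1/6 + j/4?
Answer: -187583/12 ≈ -15632.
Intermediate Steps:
O(j) = -⅙ + j/4 (O(j) = -1*⅙ + j*(¼) = -⅙ + j/4)
Z(K) = K + K² + K*(-⅙ + K/4) (Z(K) = (K² + (-⅙ + K/4)*K) + K = (K² + K*(-⅙ + K/4)) + K = K + K² + K*(-⅙ + K/4))
((8 - 1*13)*Z(7))*7 - 13284 = ((8 - 1*13)*((5/12)*7*(2 + 3*7)))*7 - 13284 = ((8 - 13)*((5/12)*7*(2 + 21)))*7 - 13284 = -25*7*23/12*7 - 13284 = -5*805/12*7 - 13284 = -4025/12*7 - 13284 = -28175/12 - 13284 = -187583/12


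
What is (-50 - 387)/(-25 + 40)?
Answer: -437/15 ≈ -29.133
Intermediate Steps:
(-50 - 387)/(-25 + 40) = -437/15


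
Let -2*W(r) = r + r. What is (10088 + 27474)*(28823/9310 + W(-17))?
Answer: 26419501/35 ≈ 7.5484e+5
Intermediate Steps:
W(r) = -r (W(r) = -(r + r)/2 = -r)
(10088 + 27474)*(28823/9310 + W(-17)) = (10088 + 27474)*(28823/9310 - 1*(-17)) = 37562*(28823*(1/9310) + 17) = 37562*(1517/490 + 17) = 37562*(9847/490) = 26419501/35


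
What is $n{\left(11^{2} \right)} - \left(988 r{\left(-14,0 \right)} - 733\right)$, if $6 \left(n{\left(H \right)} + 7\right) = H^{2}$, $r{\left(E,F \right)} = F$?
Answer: $\frac{18997}{6} \approx 3166.2$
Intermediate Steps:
$n{\left(H \right)} = -7 + \frac{H^{2}}{6}$
$n{\left(11^{2} \right)} - \left(988 r{\left(-14,0 \right)} - 733\right) = \left(-7 + \frac{\left(11^{2}\right)^{2}}{6}\right) - \left(988 \cdot 0 - 733\right) = \left(-7 + \frac{121^{2}}{6}\right) - \left(0 - 733\right) = \left(-7 + \frac{1}{6} \cdot 14641\right) - -733 = \left(-7 + \frac{14641}{6}\right) + 733 = \frac{14599}{6} + 733 = \frac{18997}{6}$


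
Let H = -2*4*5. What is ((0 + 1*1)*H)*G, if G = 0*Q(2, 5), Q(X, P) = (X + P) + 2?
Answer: 0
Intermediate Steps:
Q(X, P) = 2 + P + X (Q(X, P) = (P + X) + 2 = 2 + P + X)
G = 0 (G = 0*(2 + 5 + 2) = 0*9 = 0)
H = -40 (H = -8*5 = -40)
((0 + 1*1)*H)*G = ((0 + 1*1)*(-40))*0 = ((0 + 1)*(-40))*0 = (1*(-40))*0 = -40*0 = 0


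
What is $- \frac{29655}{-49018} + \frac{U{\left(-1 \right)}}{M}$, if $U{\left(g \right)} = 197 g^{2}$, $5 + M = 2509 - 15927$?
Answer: $\frac{388402519}{657968614} \approx 0.59031$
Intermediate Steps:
$M = -13423$ ($M = -5 + \left(2509 - 15927\right) = -5 - 13418 = -13423$)
$- \frac{29655}{-49018} + \frac{U{\left(-1 \right)}}{M} = - \frac{29655}{-49018} + \frac{197 \left(-1\right)^{2}}{-13423} = \left(-29655\right) \left(- \frac{1}{49018}\right) + 197 \cdot 1 \left(- \frac{1}{13423}\right) = \frac{29655}{49018} + 197 \left(- \frac{1}{13423}\right) = \frac{29655}{49018} - \frac{197}{13423} = \frac{388402519}{657968614}$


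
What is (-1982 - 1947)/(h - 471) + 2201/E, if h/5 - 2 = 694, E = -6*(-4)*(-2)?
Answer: -2270467/48144 ≈ -47.160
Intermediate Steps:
E = -48 (E = 24*(-2) = -48)
h = 3480 (h = 10 + 5*694 = 10 + 3470 = 3480)
(-1982 - 1947)/(h - 471) + 2201/E = (-1982 - 1947)/(3480 - 471) + 2201/(-48) = -3929/3009 + 2201*(-1/48) = -3929*1/3009 - 2201/48 = -3929/3009 - 2201/48 = -2270467/48144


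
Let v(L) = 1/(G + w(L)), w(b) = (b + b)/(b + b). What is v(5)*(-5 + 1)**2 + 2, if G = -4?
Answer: -10/3 ≈ -3.3333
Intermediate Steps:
w(b) = 1 (w(b) = (2*b)/((2*b)) = (2*b)*(1/(2*b)) = 1)
v(L) = -1/3 (v(L) = 1/(-4 + 1) = 1/(-3) = -1/3)
v(5)*(-5 + 1)**2 + 2 = -(-5 + 1)**2/3 + 2 = -1/3*(-4)**2 + 2 = -1/3*16 + 2 = -16/3 + 2 = -10/3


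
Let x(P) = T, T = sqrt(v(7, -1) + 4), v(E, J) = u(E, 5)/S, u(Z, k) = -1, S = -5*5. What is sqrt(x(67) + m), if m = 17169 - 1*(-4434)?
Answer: sqrt(540075 + 5*sqrt(101))/5 ≈ 146.99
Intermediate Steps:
S = -25
v(E, J) = 1/25 (v(E, J) = -1/(-25) = -1*(-1/25) = 1/25)
T = sqrt(101)/5 (T = sqrt(1/25 + 4) = sqrt(101/25) = sqrt(101)/5 ≈ 2.0100)
x(P) = sqrt(101)/5
m = 21603 (m = 17169 + 4434 = 21603)
sqrt(x(67) + m) = sqrt(sqrt(101)/5 + 21603) = sqrt(21603 + sqrt(101)/5)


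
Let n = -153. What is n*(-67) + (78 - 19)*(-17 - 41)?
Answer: 6829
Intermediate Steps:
n*(-67) + (78 - 19)*(-17 - 41) = -153*(-67) + (78 - 19)*(-17 - 41) = 10251 + 59*(-58) = 10251 - 3422 = 6829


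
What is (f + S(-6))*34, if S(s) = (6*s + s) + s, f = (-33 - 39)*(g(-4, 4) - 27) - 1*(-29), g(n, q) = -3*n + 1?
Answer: 33626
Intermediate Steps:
g(n, q) = 1 - 3*n
f = 1037 (f = (-33 - 39)*((1 - 3*(-4)) - 27) - 1*(-29) = -72*((1 + 12) - 27) + 29 = -72*(13 - 27) + 29 = -72*(-14) + 29 = 1008 + 29 = 1037)
S(s) = 8*s (S(s) = 7*s + s = 8*s)
(f + S(-6))*34 = (1037 + 8*(-6))*34 = (1037 - 48)*34 = 989*34 = 33626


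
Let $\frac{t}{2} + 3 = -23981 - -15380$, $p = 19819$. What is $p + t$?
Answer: $2611$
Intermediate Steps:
$t = -17208$ ($t = -6 + 2 \left(-23981 - -15380\right) = -6 + 2 \left(-23981 + 15380\right) = -6 + 2 \left(-8601\right) = -6 - 17202 = -17208$)
$p + t = 19819 - 17208 = 2611$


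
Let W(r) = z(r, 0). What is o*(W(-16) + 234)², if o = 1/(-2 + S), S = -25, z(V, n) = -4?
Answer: -52900/27 ≈ -1959.3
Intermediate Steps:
W(r) = -4
o = -1/27 (o = 1/(-2 - 25) = 1/(-27) = -1/27 ≈ -0.037037)
o*(W(-16) + 234)² = -(-4 + 234)²/27 = -1/27*230² = -1/27*52900 = -52900/27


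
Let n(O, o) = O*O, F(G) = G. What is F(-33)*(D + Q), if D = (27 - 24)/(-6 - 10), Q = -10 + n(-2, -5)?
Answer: 3267/16 ≈ 204.19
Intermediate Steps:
n(O, o) = O²
Q = -6 (Q = -10 + (-2)² = -10 + 4 = -6)
D = -3/16 (D = 3/(-16) = 3*(-1/16) = -3/16 ≈ -0.18750)
F(-33)*(D + Q) = -33*(-3/16 - 6) = -33*(-99/16) = 3267/16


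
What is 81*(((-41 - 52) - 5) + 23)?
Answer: -6075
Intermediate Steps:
81*(((-41 - 52) - 5) + 23) = 81*((-93 - 5) + 23) = 81*(-98 + 23) = 81*(-75) = -6075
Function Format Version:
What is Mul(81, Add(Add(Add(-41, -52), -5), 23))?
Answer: -6075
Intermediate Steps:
Mul(81, Add(Add(Add(-41, -52), -5), 23)) = Mul(81, Add(Add(-93, -5), 23)) = Mul(81, Add(-98, 23)) = Mul(81, -75) = -6075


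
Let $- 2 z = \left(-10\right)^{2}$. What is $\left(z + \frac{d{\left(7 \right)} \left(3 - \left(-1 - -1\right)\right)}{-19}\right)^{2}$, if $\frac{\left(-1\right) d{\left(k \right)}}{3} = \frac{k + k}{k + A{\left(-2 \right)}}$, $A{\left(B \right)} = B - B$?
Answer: $\frac{868624}{361} \approx 2406.2$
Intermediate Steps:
$A{\left(B \right)} = 0$
$z = -50$ ($z = - \frac{\left(-10\right)^{2}}{2} = \left(- \frac{1}{2}\right) 100 = -50$)
$d{\left(k \right)} = -6$ ($d{\left(k \right)} = - 3 \frac{k + k}{k + 0} = - 3 \frac{2 k}{k} = \left(-3\right) 2 = -6$)
$\left(z + \frac{d{\left(7 \right)} \left(3 - \left(-1 - -1\right)\right)}{-19}\right)^{2} = \left(-50 + \frac{\left(-6\right) \left(3 - \left(-1 - -1\right)\right)}{-19}\right)^{2} = \left(-50 + - 6 \left(3 - \left(-1 + 1\right)\right) \left(- \frac{1}{19}\right)\right)^{2} = \left(-50 + - 6 \left(3 - 0\right) \left(- \frac{1}{19}\right)\right)^{2} = \left(-50 + - 6 \left(3 + 0\right) \left(- \frac{1}{19}\right)\right)^{2} = \left(-50 + \left(-6\right) 3 \left(- \frac{1}{19}\right)\right)^{2} = \left(-50 - - \frac{18}{19}\right)^{2} = \left(-50 + \frac{18}{19}\right)^{2} = \left(- \frac{932}{19}\right)^{2} = \frac{868624}{361}$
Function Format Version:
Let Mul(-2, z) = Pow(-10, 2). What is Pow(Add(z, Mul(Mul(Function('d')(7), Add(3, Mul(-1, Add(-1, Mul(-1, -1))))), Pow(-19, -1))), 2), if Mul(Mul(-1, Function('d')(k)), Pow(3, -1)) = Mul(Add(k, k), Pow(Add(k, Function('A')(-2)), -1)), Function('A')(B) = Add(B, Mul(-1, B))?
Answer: Rational(868624, 361) ≈ 2406.2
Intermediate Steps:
Function('A')(B) = 0
z = -50 (z = Mul(Rational(-1, 2), Pow(-10, 2)) = Mul(Rational(-1, 2), 100) = -50)
Function('d')(k) = -6 (Function('d')(k) = Mul(-3, Mul(Add(k, k), Pow(Add(k, 0), -1))) = Mul(-3, Mul(Mul(2, k), Pow(k, -1))) = Mul(-3, 2) = -6)
Pow(Add(z, Mul(Mul(Function('d')(7), Add(3, Mul(-1, Add(-1, Mul(-1, -1))))), Pow(-19, -1))), 2) = Pow(Add(-50, Mul(Mul(-6, Add(3, Mul(-1, Add(-1, Mul(-1, -1))))), Pow(-19, -1))), 2) = Pow(Add(-50, Mul(Mul(-6, Add(3, Mul(-1, Add(-1, 1)))), Rational(-1, 19))), 2) = Pow(Add(-50, Mul(Mul(-6, Add(3, Mul(-1, 0))), Rational(-1, 19))), 2) = Pow(Add(-50, Mul(Mul(-6, Add(3, 0)), Rational(-1, 19))), 2) = Pow(Add(-50, Mul(Mul(-6, 3), Rational(-1, 19))), 2) = Pow(Add(-50, Mul(-18, Rational(-1, 19))), 2) = Pow(Add(-50, Rational(18, 19)), 2) = Pow(Rational(-932, 19), 2) = Rational(868624, 361)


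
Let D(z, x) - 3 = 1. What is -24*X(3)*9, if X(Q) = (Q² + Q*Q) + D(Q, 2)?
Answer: -4752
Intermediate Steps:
D(z, x) = 4 (D(z, x) = 3 + 1 = 4)
X(Q) = 4 + 2*Q² (X(Q) = (Q² + Q*Q) + 4 = (Q² + Q²) + 4 = 2*Q² + 4 = 4 + 2*Q²)
-24*X(3)*9 = -24*(4 + 2*3²)*9 = -24*(4 + 2*9)*9 = -24*(4 + 18)*9 = -24*22*9 = -528*9 = -4752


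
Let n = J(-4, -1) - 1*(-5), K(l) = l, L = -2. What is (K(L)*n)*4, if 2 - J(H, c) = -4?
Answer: -88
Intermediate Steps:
J(H, c) = 6 (J(H, c) = 2 - 1*(-4) = 2 + 4 = 6)
n = 11 (n = 6 - 1*(-5) = 6 + 5 = 11)
(K(L)*n)*4 = -2*11*4 = -22*4 = -88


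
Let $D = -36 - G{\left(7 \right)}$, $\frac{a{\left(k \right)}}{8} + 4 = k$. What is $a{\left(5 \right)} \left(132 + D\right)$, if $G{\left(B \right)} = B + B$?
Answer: $656$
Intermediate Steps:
$a{\left(k \right)} = -32 + 8 k$
$G{\left(B \right)} = 2 B$
$D = -50$ ($D = -36 - 2 \cdot 7 = -36 - 14 = -50$)
$a{\left(5 \right)} \left(132 + D\right) = \left(-32 + 8 \cdot 5\right) \left(132 - 50\right) = \left(-32 + 40\right) 82 = 8 \cdot 82 = 656$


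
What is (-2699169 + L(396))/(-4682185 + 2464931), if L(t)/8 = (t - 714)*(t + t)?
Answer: 4714017/2217254 ≈ 2.1261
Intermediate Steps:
L(t) = 16*t*(-714 + t) (L(t) = 8*((t - 714)*(t + t)) = 8*((-714 + t)*(2*t)) = 8*(2*t*(-714 + t)) = 16*t*(-714 + t))
(-2699169 + L(396))/(-4682185 + 2464931) = (-2699169 + 16*396*(-714 + 396))/(-4682185 + 2464931) = (-2699169 + 16*396*(-318))/(-2217254) = (-2699169 - 2014848)*(-1/2217254) = -4714017*(-1/2217254) = 4714017/2217254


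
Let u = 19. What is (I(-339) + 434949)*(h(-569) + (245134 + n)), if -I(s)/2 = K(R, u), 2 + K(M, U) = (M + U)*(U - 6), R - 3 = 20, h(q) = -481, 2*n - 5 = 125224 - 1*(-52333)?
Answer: 144664008674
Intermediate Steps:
n = 88781 (n = 5/2 + (125224 - 1*(-52333))/2 = 5/2 + (125224 + 52333)/2 = 5/2 + (½)*177557 = 5/2 + 177557/2 = 88781)
R = 23 (R = 3 + 20 = 23)
K(M, U) = -2 + (-6 + U)*(M + U) (K(M, U) = -2 + (M + U)*(U - 6) = -2 + (M + U)*(-6 + U) = -2 + (-6 + U)*(M + U))
I(s) = -1088 (I(s) = -2*(-2 + 19² - 6*23 - 6*19 + 23*19) = -2*(-2 + 361 - 138 - 114 + 437) = -2*544 = -1088)
(I(-339) + 434949)*(h(-569) + (245134 + n)) = (-1088 + 434949)*(-481 + (245134 + 88781)) = 433861*(-481 + 333915) = 433861*333434 = 144664008674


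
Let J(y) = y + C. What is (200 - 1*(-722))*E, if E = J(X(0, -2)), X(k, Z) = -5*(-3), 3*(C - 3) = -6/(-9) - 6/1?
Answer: 134612/9 ≈ 14957.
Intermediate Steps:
C = 11/9 (C = 3 + (-6/(-9) - 6/1)/3 = 3 + (-6*(-⅑) - 6*1)/3 = 3 + (⅔ - 6)/3 = 3 + (⅓)*(-16/3) = 3 - 16/9 = 11/9 ≈ 1.2222)
X(k, Z) = 15
J(y) = 11/9 + y (J(y) = y + 11/9 = 11/9 + y)
E = 146/9 (E = 11/9 + 15 = 146/9 ≈ 16.222)
(200 - 1*(-722))*E = (200 - 1*(-722))*(146/9) = (200 + 722)*(146/9) = 922*(146/9) = 134612/9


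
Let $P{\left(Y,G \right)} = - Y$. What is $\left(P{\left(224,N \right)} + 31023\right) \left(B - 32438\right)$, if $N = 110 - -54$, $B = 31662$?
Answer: $-23900024$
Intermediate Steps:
$N = 164$ ($N = 110 + 54 = 164$)
$\left(P{\left(224,N \right)} + 31023\right) \left(B - 32438\right) = \left(\left(-1\right) 224 + 31023\right) \left(31662 - 32438\right) = \left(-224 + 31023\right) \left(-776\right) = 30799 \left(-776\right) = -23900024$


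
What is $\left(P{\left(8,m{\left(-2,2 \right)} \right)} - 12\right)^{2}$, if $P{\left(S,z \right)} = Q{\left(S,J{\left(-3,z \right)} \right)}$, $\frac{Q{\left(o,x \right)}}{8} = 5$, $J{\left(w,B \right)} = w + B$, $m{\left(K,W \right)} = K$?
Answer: $784$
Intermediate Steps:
$J{\left(w,B \right)} = B + w$
$Q{\left(o,x \right)} = 40$ ($Q{\left(o,x \right)} = 8 \cdot 5 = 40$)
$P{\left(S,z \right)} = 40$
$\left(P{\left(8,m{\left(-2,2 \right)} \right)} - 12\right)^{2} = \left(40 - 12\right)^{2} = 28^{2} = 784$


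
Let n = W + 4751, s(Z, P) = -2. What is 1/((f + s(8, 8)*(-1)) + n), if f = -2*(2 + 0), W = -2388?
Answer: 1/2361 ≈ 0.00042355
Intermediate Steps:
f = -4 (f = -2*2 = -4)
n = 2363 (n = -2388 + 4751 = 2363)
1/((f + s(8, 8)*(-1)) + n) = 1/((-4 - 2*(-1)) + 2363) = 1/((-4 + 2) + 2363) = 1/(-2 + 2363) = 1/2361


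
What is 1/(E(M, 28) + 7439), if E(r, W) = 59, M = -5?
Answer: 1/7498 ≈ 0.00013337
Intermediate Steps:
1/(E(M, 28) + 7439) = 1/(59 + 7439) = 1/7498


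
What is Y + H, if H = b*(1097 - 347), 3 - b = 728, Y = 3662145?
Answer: 3118395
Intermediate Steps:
b = -725 (b = 3 - 1*728 = 3 - 728 = -725)
H = -543750 (H = -725*(1097 - 347) = -725*750 = -543750)
Y + H = 3662145 - 543750 = 3118395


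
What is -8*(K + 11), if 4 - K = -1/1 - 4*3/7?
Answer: -992/7 ≈ -141.71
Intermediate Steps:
K = 47/7 (K = 4 - (-1/1 - 4*3/7) = 4 - (-1*1 - 12*1/7) = 4 - (-1 - 12/7) = 4 - 1*(-19/7) = 4 + 19/7 = 47/7 ≈ 6.7143)
-8*(K + 11) = -8*(47/7 + 11) = -8*124/7 = -992/7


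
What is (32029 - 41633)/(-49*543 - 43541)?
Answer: 2401/17537 ≈ 0.13691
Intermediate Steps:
(32029 - 41633)/(-49*543 - 43541) = -9604/(-26607 - 43541) = -9604/(-70148) = -9604*(-1/70148) = 2401/17537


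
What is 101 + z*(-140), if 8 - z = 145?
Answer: 19281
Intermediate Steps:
z = -137 (z = 8 - 1*145 = 8 - 145 = -137)
101 + z*(-140) = 101 - 137*(-140) = 101 + 19180 = 19281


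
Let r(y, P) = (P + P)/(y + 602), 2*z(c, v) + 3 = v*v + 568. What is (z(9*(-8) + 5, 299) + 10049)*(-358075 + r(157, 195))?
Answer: -4985505446040/253 ≈ -1.9706e+10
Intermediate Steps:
z(c, v) = 565/2 + v²/2 (z(c, v) = -3/2 + (v*v + 568)/2 = -3/2 + (v² + 568)/2 = -3/2 + (568 + v²)/2 = -3/2 + (284 + v²/2) = 565/2 + v²/2)
r(y, P) = 2*P/(602 + y) (r(y, P) = (2*P)/(602 + y) = 2*P/(602 + y))
(z(9*(-8) + 5, 299) + 10049)*(-358075 + r(157, 195)) = ((565/2 + (½)*299²) + 10049)*(-358075 + 2*195/(602 + 157)) = ((565/2 + (½)*89401) + 10049)*(-358075 + 2*195/759) = ((565/2 + 89401/2) + 10049)*(-358075 + 2*195*(1/759)) = (44983 + 10049)*(-358075 + 130/253) = 55032*(-90592845/253) = -4985505446040/253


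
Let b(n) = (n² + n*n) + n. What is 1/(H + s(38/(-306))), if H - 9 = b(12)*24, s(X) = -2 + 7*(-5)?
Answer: 1/7172 ≈ 0.00013943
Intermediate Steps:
b(n) = n + 2*n² (b(n) = (n² + n²) + n = 2*n² + n = n + 2*n²)
s(X) = -37 (s(X) = -2 - 35 = -37)
H = 7209 (H = 9 + (12*(1 + 2*12))*24 = 9 + (12*(1 + 24))*24 = 9 + (12*25)*24 = 9 + 300*24 = 9 + 7200 = 7209)
1/(H + s(38/(-306))) = 1/(7209 - 37) = 1/7172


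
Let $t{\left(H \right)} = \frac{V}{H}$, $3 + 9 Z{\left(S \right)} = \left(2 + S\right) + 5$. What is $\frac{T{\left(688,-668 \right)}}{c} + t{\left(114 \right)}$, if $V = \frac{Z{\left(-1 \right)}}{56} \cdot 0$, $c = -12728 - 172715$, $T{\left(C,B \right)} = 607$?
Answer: $- \frac{607}{185443} \approx -0.0032732$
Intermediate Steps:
$Z{\left(S \right)} = \frac{4}{9} + \frac{S}{9}$ ($Z{\left(S \right)} = - \frac{1}{3} + \frac{\left(2 + S\right) + 5}{9} = - \frac{1}{3} + \frac{7 + S}{9} = - \frac{1}{3} + \left(\frac{7}{9} + \frac{S}{9}\right) = \frac{4}{9} + \frac{S}{9}$)
$c = -185443$
$V = 0$ ($V = \frac{\frac{4}{9} + \frac{1}{9} \left(-1\right)}{56} \cdot 0 = \left(\frac{4}{9} - \frac{1}{9}\right) \frac{1}{56} \cdot 0 = \frac{1}{3} \cdot \frac{1}{56} \cdot 0 = \frac{1}{168} \cdot 0 = 0$)
$t{\left(H \right)} = 0$ ($t{\left(H \right)} = \frac{0}{H} = 0$)
$\frac{T{\left(688,-668 \right)}}{c} + t{\left(114 \right)} = \frac{607}{-185443} + 0 = 607 \left(- \frac{1}{185443}\right) + 0 = - \frac{607}{185443} + 0 = - \frac{607}{185443}$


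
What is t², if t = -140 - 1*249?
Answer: 151321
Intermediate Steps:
t = -389 (t = -140 - 249 = -389)
t² = (-389)² = 151321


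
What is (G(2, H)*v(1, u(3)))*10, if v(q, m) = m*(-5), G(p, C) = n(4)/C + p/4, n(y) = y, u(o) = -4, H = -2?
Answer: -300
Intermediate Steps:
G(p, C) = 4/C + p/4
v(q, m) = -5*m
(G(2, H)*v(1, u(3)))*10 = ((4/(-2) + (¼)*2)*(-5*(-4)))*10 = ((4*(-½) + ½)*20)*10 = ((-2 + ½)*20)*10 = -3/2*20*10 = -30*10 = -300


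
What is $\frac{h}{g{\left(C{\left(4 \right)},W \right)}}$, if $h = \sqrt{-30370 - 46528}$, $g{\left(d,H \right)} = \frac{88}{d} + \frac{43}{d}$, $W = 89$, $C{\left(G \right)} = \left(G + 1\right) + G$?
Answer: $\frac{9 i \sqrt{76898}}{131} \approx 19.051 i$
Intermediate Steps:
$C{\left(G \right)} = 1 + 2 G$ ($C{\left(G \right)} = \left(1 + G\right) + G = 1 + 2 G$)
$g{\left(d,H \right)} = \frac{131}{d}$
$h = i \sqrt{76898}$ ($h = \sqrt{-76898} = i \sqrt{76898} \approx 277.3 i$)
$\frac{h}{g{\left(C{\left(4 \right)},W \right)}} = \frac{i \sqrt{76898}}{131 \frac{1}{1 + 2 \cdot 4}} = \frac{i \sqrt{76898}}{131 \frac{1}{1 + 8}} = \frac{i \sqrt{76898}}{131 \cdot \frac{1}{9}} = \frac{i \sqrt{76898}}{\frac{131}{9}} = i \sqrt{76898} \cdot \frac{9}{131} = \frac{9 i \sqrt{76898}}{131}$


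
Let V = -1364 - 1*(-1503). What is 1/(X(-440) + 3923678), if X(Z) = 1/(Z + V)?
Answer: 301/1181027077 ≈ 2.5486e-7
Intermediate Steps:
V = 139 (V = -1364 + 1503 = 139)
X(Z) = 1/(139 + Z) (X(Z) = 1/(Z + 139) = 1/(139 + Z))
1/(X(-440) + 3923678) = 1/(1/(139 - 440) + 3923678) = 1/(1/(-301) + 3923678) = 1/(-1/301 + 3923678) = 1/(1181027077/301) = 301/1181027077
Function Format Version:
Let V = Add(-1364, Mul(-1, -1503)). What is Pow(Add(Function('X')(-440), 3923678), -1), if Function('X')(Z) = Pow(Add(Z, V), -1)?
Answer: Rational(301, 1181027077) ≈ 2.5486e-7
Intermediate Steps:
V = 139 (V = Add(-1364, 1503) = 139)
Function('X')(Z) = Pow(Add(139, Z), -1) (Function('X')(Z) = Pow(Add(Z, 139), -1) = Pow(Add(139, Z), -1))
Pow(Add(Function('X')(-440), 3923678), -1) = Pow(Add(Pow(Add(139, -440), -1), 3923678), -1) = Pow(Add(Pow(-301, -1), 3923678), -1) = Pow(Add(Rational(-1, 301), 3923678), -1) = Pow(Rational(1181027077, 301), -1) = Rational(301, 1181027077)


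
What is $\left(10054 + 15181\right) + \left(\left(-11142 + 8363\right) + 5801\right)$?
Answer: $28257$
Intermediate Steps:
$\left(10054 + 15181\right) + \left(\left(-11142 + 8363\right) + 5801\right) = 25235 + \left(-2779 + 5801\right) = 25235 + 3022 = 28257$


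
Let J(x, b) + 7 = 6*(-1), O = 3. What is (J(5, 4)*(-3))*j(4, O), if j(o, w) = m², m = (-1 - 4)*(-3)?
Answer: 8775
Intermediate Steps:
m = 15 (m = -5*(-3) = 15)
j(o, w) = 225 (j(o, w) = 15² = 225)
J(x, b) = -13 (J(x, b) = -7 + 6*(-1) = -7 - 6 = -13)
(J(5, 4)*(-3))*j(4, O) = -13*(-3)*225 = 39*225 = 8775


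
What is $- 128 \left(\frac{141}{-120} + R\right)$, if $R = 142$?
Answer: $- \frac{90128}{5} \approx -18026.0$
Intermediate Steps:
$- 128 \left(\frac{141}{-120} + R\right) = - 128 \left(\frac{141}{-120} + 142\right) = - 128 \left(141 \left(- \frac{1}{120}\right) + 142\right) = - 128 \left(- \frac{47}{40} + 142\right) = \left(-128\right) \frac{5633}{40} = - \frac{90128}{5}$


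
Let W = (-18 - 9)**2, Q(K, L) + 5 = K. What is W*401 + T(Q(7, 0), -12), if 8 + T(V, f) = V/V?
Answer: 292322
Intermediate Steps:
Q(K, L) = -5 + K
T(V, f) = -7 (T(V, f) = -8 + V/V = -8 + 1 = -7)
W = 729 (W = (-27)**2 = 729)
W*401 + T(Q(7, 0), -12) = 729*401 - 7 = 292329 - 7 = 292322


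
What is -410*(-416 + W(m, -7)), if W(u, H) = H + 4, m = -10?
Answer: 171790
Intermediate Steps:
W(u, H) = 4 + H
-410*(-416 + W(m, -7)) = -410*(-416 + (4 - 7)) = -410*(-416 - 3) = -410*(-419) = 171790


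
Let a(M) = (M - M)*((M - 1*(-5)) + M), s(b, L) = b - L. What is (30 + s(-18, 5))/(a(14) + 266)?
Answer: 1/38 ≈ 0.026316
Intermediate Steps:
a(M) = 0 (a(M) = 0*((M + 5) + M) = 0*((5 + M) + M) = 0*(5 + 2*M) = 0)
(30 + s(-18, 5))/(a(14) + 266) = (30 + (-18 - 1*5))/(0 + 266) = (30 + (-18 - 5))/266 = (30 - 23)*(1/266) = 7*(1/266) = 1/38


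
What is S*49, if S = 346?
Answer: 16954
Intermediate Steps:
S*49 = 346*49 = 16954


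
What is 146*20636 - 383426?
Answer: 2629430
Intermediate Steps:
146*20636 - 383426 = 3012856 - 383426 = 2629430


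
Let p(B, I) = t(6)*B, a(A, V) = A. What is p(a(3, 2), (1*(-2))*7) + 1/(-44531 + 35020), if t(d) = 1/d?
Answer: 9509/19022 ≈ 0.49990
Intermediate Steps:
p(B, I) = B/6
p(a(3, 2), (1*(-2))*7) + 1/(-44531 + 35020) = (1/6)*3 + 1/(-44531 + 35020) = 1/2 + 1/(-9511) = 1/2 - 1/9511 = 9509/19022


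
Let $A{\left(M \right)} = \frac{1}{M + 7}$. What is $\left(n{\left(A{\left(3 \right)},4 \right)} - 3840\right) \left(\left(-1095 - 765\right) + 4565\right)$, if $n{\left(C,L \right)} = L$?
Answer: $-10376380$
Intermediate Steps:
$A{\left(M \right)} = \frac{1}{7 + M}$
$\left(n{\left(A{\left(3 \right)},4 \right)} - 3840\right) \left(\left(-1095 - 765\right) + 4565\right) = \left(4 - 3840\right) \left(\left(-1095 - 765\right) + 4565\right) = - 3836 \left(\left(-1095 - 765\right) + 4565\right) = - 3836 \left(-1860 + 4565\right) = \left(-3836\right) 2705 = -10376380$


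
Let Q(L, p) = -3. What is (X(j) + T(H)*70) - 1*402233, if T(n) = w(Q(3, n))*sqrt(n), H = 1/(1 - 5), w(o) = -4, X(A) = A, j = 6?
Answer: -402227 - 140*I ≈ -4.0223e+5 - 140.0*I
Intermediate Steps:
H = -1/4 (H = 1/(-4) = -1/4 ≈ -0.25000)
T(n) = -4*sqrt(n)
(X(j) + T(H)*70) - 1*402233 = (6 - 2*I*70) - 1*402233 = (6 - 2*I*70) - 402233 = (6 - 140*I) - 402233 = -402227 - 140*I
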